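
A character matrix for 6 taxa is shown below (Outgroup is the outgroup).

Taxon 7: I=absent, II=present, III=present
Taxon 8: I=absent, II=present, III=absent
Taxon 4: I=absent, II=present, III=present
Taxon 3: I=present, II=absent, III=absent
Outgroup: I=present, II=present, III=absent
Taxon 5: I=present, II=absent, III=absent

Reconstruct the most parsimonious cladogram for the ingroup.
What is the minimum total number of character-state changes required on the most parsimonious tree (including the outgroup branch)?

Character polarity is set by the outgroup: the derived state is whichever differs from the outgroup's state, so for I, II the derived state is 'absent', and for the remaining characters it is 'present'.
Only Taxon 4, Taxon 7, and Taxon 8 show the derived state 'absent' for I, supporting them as a clade.
II (derived state 'absent') is shared by Taxon 3 and Taxon 5 — a synapomorphy uniting that clade.
III: derived state 'present' in Taxon 4 and Taxon 7 only — synapomorphy for {Taxon 4, Taxon 7}.
Most parsimonious ingroup topology: ((Taxon 3,Taxon 5),(Taxon 8,(Taxon 4,Taxon 7))).
Changes per character on this tree: I: 1; II: 1; III: 1.
Total = 3.

3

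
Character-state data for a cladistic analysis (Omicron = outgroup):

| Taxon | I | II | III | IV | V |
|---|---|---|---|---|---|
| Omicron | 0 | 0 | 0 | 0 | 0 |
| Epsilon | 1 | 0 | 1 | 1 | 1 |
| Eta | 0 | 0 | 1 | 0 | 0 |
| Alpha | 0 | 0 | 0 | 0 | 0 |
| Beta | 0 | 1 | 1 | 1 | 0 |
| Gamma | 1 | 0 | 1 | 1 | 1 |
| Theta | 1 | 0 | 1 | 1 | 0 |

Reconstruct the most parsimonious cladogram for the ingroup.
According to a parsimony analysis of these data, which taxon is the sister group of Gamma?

The outgroup has state '0' for every character, so '1' is the derived state throughout.
Only Epsilon, Gamma, and Theta show the derived state '1' for I, supporting them as a clade.
II (derived state '1') is unique to Beta (autapomorphy; uninformative for grouping).
III: derived state '1' in Beta, Epsilon, Eta, Gamma, and Theta only — synapomorphy for {Beta, Epsilon, Eta, Gamma, Theta}.
IV: derived state '1' in Beta, Epsilon, Gamma, and Theta only — synapomorphy for {Beta, Epsilon, Gamma, Theta}.
V: derived state '1' in Epsilon and Gamma only — synapomorphy for {Epsilon, Gamma}.
Most parsimonious ingroup topology: (((((Epsilon,Gamma),Theta),Beta),Eta),Alpha).
Gamma and Epsilon form a cherry on this tree, so they are sister taxa.

Epsilon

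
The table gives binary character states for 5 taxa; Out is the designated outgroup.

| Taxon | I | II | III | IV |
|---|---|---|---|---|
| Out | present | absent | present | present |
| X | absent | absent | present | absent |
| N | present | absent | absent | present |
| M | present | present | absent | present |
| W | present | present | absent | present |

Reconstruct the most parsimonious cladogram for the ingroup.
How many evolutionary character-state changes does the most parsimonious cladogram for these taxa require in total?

Character polarity is set by the outgroup: the derived state is whichever differs from the outgroup's state, so for I, III, IV the derived state is 'absent', and for the remaining characters it is 'present'.
I: derived state 'absent' in X only — an autapomorphy, so it tells us nothing about relationships among taxa.
II: derived state 'present' in M and W only — synapomorphy for {M, W}.
III (derived state 'absent') is shared by M, N, and W — a synapomorphy uniting that clade.
IV: derived state 'absent' in X only — an autapomorphy, so it tells us nothing about relationships among taxa.
Most parsimonious ingroup topology: (X,(N,(M,W))).
Changes per character on this tree: I: 1; II: 1; III: 1; IV: 1.
Total = 4.

4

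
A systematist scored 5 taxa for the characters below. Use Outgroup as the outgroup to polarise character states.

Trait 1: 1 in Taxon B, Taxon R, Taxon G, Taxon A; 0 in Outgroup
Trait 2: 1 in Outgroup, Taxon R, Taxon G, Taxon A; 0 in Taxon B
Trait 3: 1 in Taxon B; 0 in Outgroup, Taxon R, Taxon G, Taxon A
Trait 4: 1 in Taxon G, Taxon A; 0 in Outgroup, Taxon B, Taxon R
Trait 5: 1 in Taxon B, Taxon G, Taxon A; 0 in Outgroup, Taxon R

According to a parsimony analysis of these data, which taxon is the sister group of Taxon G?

Taxon A

Character polarity is set by the outgroup: the derived state is whichever differs from the outgroup's state, so for Trait 2 the derived state is '0', and for the remaining characters it is '1'.
All ingroup taxa share the derived state '1' for Trait 1; it defines the ingroup but does not resolve relationships within it.
Trait 2: derived state '0' in Taxon B only — an autapomorphy, so it tells us nothing about relationships among taxa.
Trait 3 (derived state '1') is unique to Taxon B (autapomorphy; uninformative for grouping).
Only Taxon A and Taxon G show the derived state '1' for Trait 4, supporting them as a clade.
Trait 5: derived state '1' in Taxon A, Taxon B, and Taxon G only — synapomorphy for {Taxon A, Taxon B, Taxon G}.
Most parsimonious ingroup topology: ((Taxon B,(Taxon G,Taxon A)),Taxon R).
Taxon G and Taxon A form a cherry on this tree, so they are sister taxa.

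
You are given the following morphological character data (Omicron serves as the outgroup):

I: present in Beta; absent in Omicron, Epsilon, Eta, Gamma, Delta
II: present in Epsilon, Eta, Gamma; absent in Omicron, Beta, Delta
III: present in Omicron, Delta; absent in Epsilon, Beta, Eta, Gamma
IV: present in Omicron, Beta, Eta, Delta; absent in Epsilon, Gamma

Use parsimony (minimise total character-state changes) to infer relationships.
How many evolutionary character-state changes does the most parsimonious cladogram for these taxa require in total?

4

Character polarity is set by the outgroup: the derived state is whichever differs from the outgroup's state, so for III, IV the derived state is 'absent', and for the remaining characters it is 'present'.
I: derived state 'present' in Beta only — an autapomorphy, so it tells us nothing about relationships among taxa.
Only Epsilon, Eta, and Gamma show the derived state 'present' for II, supporting them as a clade.
III (derived state 'absent') is shared by Beta, Epsilon, Eta, and Gamma — a synapomorphy uniting that clade.
Only Epsilon and Gamma show the derived state 'absent' for IV, supporting them as a clade.
Most parsimonious ingroup topology: ((((Epsilon,Gamma),Eta),Beta),Delta).
Changes per character on this tree: I: 1; II: 1; III: 1; IV: 1.
Total = 4.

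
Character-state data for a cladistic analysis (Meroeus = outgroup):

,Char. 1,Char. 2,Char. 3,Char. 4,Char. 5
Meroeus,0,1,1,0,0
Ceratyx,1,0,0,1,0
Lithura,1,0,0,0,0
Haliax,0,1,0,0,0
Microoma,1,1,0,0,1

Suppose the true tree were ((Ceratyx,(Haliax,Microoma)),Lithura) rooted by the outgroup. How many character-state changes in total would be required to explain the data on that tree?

Map each character onto ((Ceratyx,(Haliax,Microoma)),Lithura) (rooted by Meroeus) and count the minimum state changes it requires (Fitch parsimony):
Char. 1: 2; Char. 2: 2; Char. 3: 1; Char. 4: 1; Char. 5: 1.
Total tree length = 7.

7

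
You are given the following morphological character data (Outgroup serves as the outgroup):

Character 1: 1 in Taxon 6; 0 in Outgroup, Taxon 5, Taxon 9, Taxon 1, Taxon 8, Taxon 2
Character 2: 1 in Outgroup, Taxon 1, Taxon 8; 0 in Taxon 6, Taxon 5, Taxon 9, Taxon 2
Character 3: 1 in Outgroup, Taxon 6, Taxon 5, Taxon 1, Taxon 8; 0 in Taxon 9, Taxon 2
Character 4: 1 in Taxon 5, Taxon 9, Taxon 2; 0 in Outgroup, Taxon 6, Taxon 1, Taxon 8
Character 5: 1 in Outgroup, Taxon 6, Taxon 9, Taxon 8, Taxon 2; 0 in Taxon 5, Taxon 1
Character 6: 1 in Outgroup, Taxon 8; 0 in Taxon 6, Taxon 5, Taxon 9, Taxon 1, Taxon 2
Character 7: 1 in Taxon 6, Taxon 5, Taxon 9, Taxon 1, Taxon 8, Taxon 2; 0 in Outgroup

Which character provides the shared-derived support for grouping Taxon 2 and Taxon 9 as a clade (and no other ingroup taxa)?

Character 3

Character polarity is set by the outgroup: the derived state is whichever differs from the outgroup's state, so for Character 2, Character 3, Character 5, Character 6 the derived state is '0', and for the remaining characters it is '1'.
Character 1: derived state '1' in Taxon 6 only — an autapomorphy, so it tells us nothing about relationships among taxa.
Character 2: derived state '0' in Taxon 2, Taxon 5, Taxon 6, and Taxon 9 only — synapomorphy for {Taxon 2, Taxon 5, Taxon 6, Taxon 9}.
Only Taxon 2 and Taxon 9 show the derived state '0' for Character 3, supporting them as a clade.
Character 4 (derived state '1') is shared by Taxon 2, Taxon 5, and Taxon 9 — a synapomorphy uniting that clade.
Character 5 (state '0') occurs in Taxon 1 and Taxon 5 but conflicts with the nesting implied by the other characters — most parsimoniously interpreted as homoplasy.
Only Taxon 1, Taxon 2, Taxon 5, Taxon 6, and Taxon 9 show the derived state '0' for Character 6, supporting them as a clade.
Character 7 (derived state '1') is shared by all ingroup taxa — unites the whole ingroup.
Most parsimonious ingroup topology: (((Taxon 6,(Taxon 5,(Taxon 9,Taxon 2))),Taxon 1),Taxon 8).
The clade {Taxon 2, Taxon 9} is supported by Character 3: its derived state '0' occurs in exactly those taxa and in no other taxon (including the outgroup).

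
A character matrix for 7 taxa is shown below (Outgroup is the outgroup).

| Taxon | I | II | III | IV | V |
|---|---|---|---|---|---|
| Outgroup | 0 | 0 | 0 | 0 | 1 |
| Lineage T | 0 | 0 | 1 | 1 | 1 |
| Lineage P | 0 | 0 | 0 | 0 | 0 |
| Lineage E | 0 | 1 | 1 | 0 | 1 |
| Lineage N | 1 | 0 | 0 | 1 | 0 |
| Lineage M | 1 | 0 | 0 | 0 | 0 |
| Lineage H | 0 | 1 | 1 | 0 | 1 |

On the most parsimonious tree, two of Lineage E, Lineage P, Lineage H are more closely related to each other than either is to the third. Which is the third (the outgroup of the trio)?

Character polarity is set by the outgroup: the derived state is whichever differs from the outgroup's state, so for V the derived state is '0', and for the remaining characters it is '1'.
I (derived state '1') is shared by Lineage M and Lineage N — a synapomorphy uniting that clade.
II (derived state '1') is shared by Lineage E and Lineage H — a synapomorphy uniting that clade.
III: derived state '1' in Lineage E, Lineage H, and Lineage T only — synapomorphy for {Lineage E, Lineage H, Lineage T}.
IV groups Lineage N and Lineage T, which is incompatible with the clades supported by the remaining characters; treating it as convergent (homoplasy) costs fewer steps than any alternative tree.
Only Lineage M, Lineage N, and Lineage P show the derived state '0' for V, supporting them as a clade.
Most parsimonious ingroup topology: ((Lineage P,(Lineage M,Lineage N)),((Lineage E,Lineage H),Lineage T)).
Lineage E and Lineage H share a more recent common ancestor with each other than either does with Lineage P, so Lineage P is the least closely related of the three.

Lineage P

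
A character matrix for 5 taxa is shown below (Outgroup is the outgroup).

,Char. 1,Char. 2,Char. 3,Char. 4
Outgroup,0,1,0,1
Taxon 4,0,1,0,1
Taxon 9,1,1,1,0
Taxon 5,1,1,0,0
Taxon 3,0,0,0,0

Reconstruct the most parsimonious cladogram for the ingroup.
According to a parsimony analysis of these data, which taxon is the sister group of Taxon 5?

Character polarity is set by the outgroup: the derived state is whichever differs from the outgroup's state, so for Char. 2, Char. 4 the derived state is '0', and for the remaining characters it is '1'.
Only Taxon 5 and Taxon 9 show the derived state '1' for Char. 1, supporting them as a clade.
Char. 2 (derived state '0') is unique to Taxon 3 (autapomorphy; uninformative for grouping).
Char. 3: derived state '1' in Taxon 9 only — an autapomorphy, so it tells us nothing about relationships among taxa.
Char. 4 (derived state '0') is shared by Taxon 3, Taxon 5, and Taxon 9 — a synapomorphy uniting that clade.
Most parsimonious ingroup topology: (Taxon 4,((Taxon 9,Taxon 5),Taxon 3)).
Taxon 5 and Taxon 9 form a cherry on this tree, so they are sister taxa.

Taxon 9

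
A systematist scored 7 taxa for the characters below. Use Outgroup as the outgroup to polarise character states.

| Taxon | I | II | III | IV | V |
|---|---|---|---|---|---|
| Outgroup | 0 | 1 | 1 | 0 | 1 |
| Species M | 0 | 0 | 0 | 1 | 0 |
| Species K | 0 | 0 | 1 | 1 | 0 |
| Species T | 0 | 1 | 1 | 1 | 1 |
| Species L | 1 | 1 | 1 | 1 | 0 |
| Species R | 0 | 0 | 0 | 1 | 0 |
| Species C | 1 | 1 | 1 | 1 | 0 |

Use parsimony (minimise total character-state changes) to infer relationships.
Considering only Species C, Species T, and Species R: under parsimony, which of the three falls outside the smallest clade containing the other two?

Species T

Character polarity is set by the outgroup: the derived state is whichever differs from the outgroup's state, so for II, III, V the derived state is '0', and for the remaining characters it is '1'.
I: derived state '1' in Species C and Species L only — synapomorphy for {Species C, Species L}.
II: derived state '0' in Species K, Species M, and Species R only — synapomorphy for {Species K, Species M, Species R}.
Only Species M and Species R show the derived state '0' for III, supporting them as a clade.
All ingroup taxa share the derived state '1' for IV; it defines the ingroup but does not resolve relationships within it.
V (derived state '0') is shared by Species C, Species K, Species L, Species M, and Species R — a synapomorphy uniting that clade.
Most parsimonious ingroup topology: ((((Species M,Species R),Species K),(Species L,Species C)),Species T).
Species R and Species C share a more recent common ancestor with each other than either does with Species T, so Species T is the least closely related of the three.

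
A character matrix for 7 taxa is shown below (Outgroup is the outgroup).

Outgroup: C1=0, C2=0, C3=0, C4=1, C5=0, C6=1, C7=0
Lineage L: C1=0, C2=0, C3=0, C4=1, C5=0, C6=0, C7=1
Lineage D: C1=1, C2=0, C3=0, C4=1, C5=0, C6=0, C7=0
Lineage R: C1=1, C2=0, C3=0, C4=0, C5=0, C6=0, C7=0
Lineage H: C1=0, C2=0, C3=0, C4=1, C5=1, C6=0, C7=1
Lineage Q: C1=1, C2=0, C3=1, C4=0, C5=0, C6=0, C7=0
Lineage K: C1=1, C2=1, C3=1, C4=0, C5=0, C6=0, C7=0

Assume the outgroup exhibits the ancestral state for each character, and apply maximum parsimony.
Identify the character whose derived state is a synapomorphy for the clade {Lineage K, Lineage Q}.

C3

Character polarity is set by the outgroup: the derived state is whichever differs from the outgroup's state, so for C4, C6 the derived state is '0', and for the remaining characters it is '1'.
C1 (derived state '1') is shared by Lineage D, Lineage K, Lineage Q, and Lineage R — a synapomorphy uniting that clade.
C2: derived state '1' in Lineage K only — an autapomorphy, so it tells us nothing about relationships among taxa.
C3 (derived state '1') is shared by Lineage K and Lineage Q — a synapomorphy uniting that clade.
C4 (derived state '0') is shared by Lineage K, Lineage Q, and Lineage R — a synapomorphy uniting that clade.
C5 (derived state '1') is unique to Lineage H (autapomorphy; uninformative for grouping).
All ingroup taxa share the derived state '0' for C6; it defines the ingroup but does not resolve relationships within it.
Only Lineage H and Lineage L show the derived state '1' for C7, supporting them as a clade.
Most parsimonious ingroup topology: ((Lineage L,Lineage H),(Lineage D,(Lineage R,(Lineage Q,Lineage K)))).
The clade {Lineage K, Lineage Q} is supported by C3: its derived state '1' occurs in exactly those taxa and in no other taxon (including the outgroup).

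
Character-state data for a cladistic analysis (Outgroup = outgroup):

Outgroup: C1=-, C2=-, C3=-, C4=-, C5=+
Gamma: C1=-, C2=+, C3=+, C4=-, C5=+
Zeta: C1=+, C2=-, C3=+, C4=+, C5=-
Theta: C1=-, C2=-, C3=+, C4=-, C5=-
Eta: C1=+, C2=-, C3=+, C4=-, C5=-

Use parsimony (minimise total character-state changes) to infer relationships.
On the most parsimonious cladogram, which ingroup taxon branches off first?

Gamma

Character polarity is set by the outgroup: the derived state is whichever differs from the outgroup's state, so for C5 the derived state is '-', and for the remaining characters it is '+'.
C1: derived state '+' in Eta and Zeta only — synapomorphy for {Eta, Zeta}.
C2: derived state '+' in Gamma only — an autapomorphy, so it tells us nothing about relationships among taxa.
All ingroup taxa share the derived state '+' for C3; it defines the ingroup but does not resolve relationships within it.
C4 (derived state '+') is unique to Zeta (autapomorphy; uninformative for grouping).
C5 (derived state '-') is shared by Eta, Theta, and Zeta — a synapomorphy uniting that clade.
Most parsimonious ingroup topology: (Gamma,((Zeta,Eta),Theta)).
Gamma is sister to the clade containing all other ingroup taxa, so it is the earliest-diverging (most basal) ingroup lineage.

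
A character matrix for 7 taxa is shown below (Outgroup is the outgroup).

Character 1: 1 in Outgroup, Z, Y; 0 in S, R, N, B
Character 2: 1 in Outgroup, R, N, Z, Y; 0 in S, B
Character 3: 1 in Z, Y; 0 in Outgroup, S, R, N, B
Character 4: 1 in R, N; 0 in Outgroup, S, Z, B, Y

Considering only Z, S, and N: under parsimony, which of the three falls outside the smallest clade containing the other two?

Z

Character polarity is set by the outgroup: the derived state is whichever differs from the outgroup's state, so for Character 1, Character 2 the derived state is '0', and for the remaining characters it is '1'.
Only B, N, R, and S show the derived state '0' for Character 1, supporting them as a clade.
Character 2 (derived state '0') is shared by B and S — a synapomorphy uniting that clade.
Character 3 (derived state '1') is shared by Y and Z — a synapomorphy uniting that clade.
Character 4 (derived state '1') is shared by N and R — a synapomorphy uniting that clade.
Most parsimonious ingroup topology: (((S,B),(R,N)),(Z,Y)).
N and S share a more recent common ancestor with each other than either does with Z, so Z is the least closely related of the three.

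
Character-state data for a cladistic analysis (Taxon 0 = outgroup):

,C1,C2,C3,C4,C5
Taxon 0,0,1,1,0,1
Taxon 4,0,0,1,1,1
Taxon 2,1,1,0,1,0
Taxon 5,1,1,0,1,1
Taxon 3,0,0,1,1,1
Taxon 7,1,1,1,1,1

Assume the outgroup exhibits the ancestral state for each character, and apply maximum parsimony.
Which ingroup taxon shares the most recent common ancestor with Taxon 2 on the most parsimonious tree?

Character polarity is set by the outgroup: the derived state is whichever differs from the outgroup's state, so for C2, C3, C5 the derived state is '0', and for the remaining characters it is '1'.
C1: derived state '1' in Taxon 2, Taxon 5, and Taxon 7 only — synapomorphy for {Taxon 2, Taxon 5, Taxon 7}.
C2 (derived state '0') is shared by Taxon 3 and Taxon 4 — a synapomorphy uniting that clade.
C3: derived state '0' in Taxon 2 and Taxon 5 only — synapomorphy for {Taxon 2, Taxon 5}.
C4 (derived state '1') is shared by all ingroup taxa — unites the whole ingroup.
C5 (derived state '0') is unique to Taxon 2 (autapomorphy; uninformative for grouping).
Most parsimonious ingroup topology: ((Taxon 4,Taxon 3),((Taxon 2,Taxon 5),Taxon 7)).
Taxon 2 and Taxon 5 form a cherry on this tree, so they are sister taxa.

Taxon 5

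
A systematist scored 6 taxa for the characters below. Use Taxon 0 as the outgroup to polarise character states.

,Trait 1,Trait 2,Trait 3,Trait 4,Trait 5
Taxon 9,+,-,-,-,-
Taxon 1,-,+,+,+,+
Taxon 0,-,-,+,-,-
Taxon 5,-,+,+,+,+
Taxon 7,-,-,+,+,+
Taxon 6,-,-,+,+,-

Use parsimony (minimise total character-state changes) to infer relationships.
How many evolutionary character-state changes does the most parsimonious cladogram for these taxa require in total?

Character polarity is set by the outgroup: the derived state is whichever differs from the outgroup's state, so for Trait 3 the derived state is '-', and for the remaining characters it is '+'.
Trait 1: derived state '+' in Taxon 9 only — an autapomorphy, so it tells us nothing about relationships among taxa.
Trait 2: derived state '+' in Taxon 1 and Taxon 5 only — synapomorphy for {Taxon 1, Taxon 5}.
Trait 3 (derived state '-') is unique to Taxon 9 (autapomorphy; uninformative for grouping).
Trait 4 (derived state '+') is shared by Taxon 1, Taxon 5, Taxon 6, and Taxon 7 — a synapomorphy uniting that clade.
Trait 5: derived state '+' in Taxon 1, Taxon 5, and Taxon 7 only — synapomorphy for {Taxon 1, Taxon 5, Taxon 7}.
Most parsimonious ingroup topology: ((((Taxon 5,Taxon 1),Taxon 7),Taxon 6),Taxon 9).
Changes per character on this tree: Trait 1: 1; Trait 2: 1; Trait 3: 1; Trait 4: 1; Trait 5: 1.
Total = 5.

5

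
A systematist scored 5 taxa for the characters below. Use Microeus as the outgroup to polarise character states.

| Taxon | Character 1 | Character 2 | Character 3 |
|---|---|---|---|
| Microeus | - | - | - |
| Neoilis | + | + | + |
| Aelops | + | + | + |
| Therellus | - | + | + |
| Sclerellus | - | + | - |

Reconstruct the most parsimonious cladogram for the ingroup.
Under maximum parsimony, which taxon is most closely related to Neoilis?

The outgroup has state '-' for every character, so '+' is the derived state throughout.
Character 1: derived state '+' in Aelops and Neoilis only — synapomorphy for {Aelops, Neoilis}.
Character 2 (derived state '+') is shared by all ingroup taxa — unites the whole ingroup.
Only Aelops, Neoilis, and Therellus show the derived state '+' for Character 3, supporting them as a clade.
Most parsimonious ingroup topology: (((Neoilis,Aelops),Therellus),Sclerellus).
Neoilis and Aelops form a cherry on this tree, so they are sister taxa.

Aelops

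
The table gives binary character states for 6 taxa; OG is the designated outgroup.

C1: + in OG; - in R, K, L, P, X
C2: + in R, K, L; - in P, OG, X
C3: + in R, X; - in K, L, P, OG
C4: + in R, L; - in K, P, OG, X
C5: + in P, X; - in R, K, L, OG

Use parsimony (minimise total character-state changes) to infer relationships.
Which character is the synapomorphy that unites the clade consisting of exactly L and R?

Character polarity is set by the outgroup: the derived state is whichever differs from the outgroup's state, so for C1 the derived state is '-', and for the remaining characters it is '+'.
C1 (derived state '-') is shared by all ingroup taxa — unites the whole ingroup.
C2 (derived state '+') is shared by K, L, and R — a synapomorphy uniting that clade.
C3 (state '+') occurs in R and X but conflicts with the nesting implied by the other characters — most parsimoniously interpreted as homoplasy.
C4: derived state '+' in L and R only — synapomorphy for {L, R}.
C5: derived state '+' in P and X only — synapomorphy for {P, X}.
Most parsimonious ingroup topology: ((X,P),((L,R),K)).
The clade {L, R} is supported by C4: its derived state '+' occurs in exactly those taxa and in no other taxon (including the outgroup).

C4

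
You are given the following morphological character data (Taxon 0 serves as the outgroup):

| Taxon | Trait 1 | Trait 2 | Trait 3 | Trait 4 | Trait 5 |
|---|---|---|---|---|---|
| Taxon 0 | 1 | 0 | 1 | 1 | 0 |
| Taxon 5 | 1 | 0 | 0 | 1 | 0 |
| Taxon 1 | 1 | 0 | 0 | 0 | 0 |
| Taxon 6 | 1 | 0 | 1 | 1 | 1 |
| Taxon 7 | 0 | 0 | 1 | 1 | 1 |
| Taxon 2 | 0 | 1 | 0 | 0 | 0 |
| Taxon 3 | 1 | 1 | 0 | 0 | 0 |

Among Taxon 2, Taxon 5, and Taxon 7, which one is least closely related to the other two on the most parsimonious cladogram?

Taxon 7

Character polarity is set by the outgroup: the derived state is whichever differs from the outgroup's state, so for Trait 1, Trait 3, Trait 4 the derived state is '0', and for the remaining characters it is '1'.
Trait 1 groups Taxon 2 and Taxon 7, which is incompatible with the clades supported by the remaining characters; treating it as convergent (homoplasy) costs fewer steps than any alternative tree.
Trait 2: derived state '1' in Taxon 2 and Taxon 3 only — synapomorphy for {Taxon 2, Taxon 3}.
Only Taxon 1, Taxon 2, Taxon 3, and Taxon 5 show the derived state '0' for Trait 3, supporting them as a clade.
Only Taxon 1, Taxon 2, and Taxon 3 show the derived state '0' for Trait 4, supporting them as a clade.
Trait 5 (derived state '1') is shared by Taxon 6 and Taxon 7 — a synapomorphy uniting that clade.
Most parsimonious ingroup topology: ((Taxon 5,(Taxon 1,(Taxon 2,Taxon 3))),(Taxon 6,Taxon 7)).
Taxon 2 and Taxon 5 share a more recent common ancestor with each other than either does with Taxon 7, so Taxon 7 is the least closely related of the three.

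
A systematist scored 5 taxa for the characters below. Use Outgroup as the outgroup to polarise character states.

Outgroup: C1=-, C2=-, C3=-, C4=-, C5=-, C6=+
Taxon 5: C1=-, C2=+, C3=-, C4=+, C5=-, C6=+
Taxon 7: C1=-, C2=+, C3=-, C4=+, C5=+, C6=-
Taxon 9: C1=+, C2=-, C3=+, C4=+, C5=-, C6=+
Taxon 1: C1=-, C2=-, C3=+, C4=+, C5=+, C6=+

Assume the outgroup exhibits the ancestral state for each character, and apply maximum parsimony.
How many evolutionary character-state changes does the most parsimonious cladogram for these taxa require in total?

Character polarity is set by the outgroup: the derived state is whichever differs from the outgroup's state, so for C6 the derived state is '-', and for the remaining characters it is '+'.
C1 (derived state '+') is unique to Taxon 9 (autapomorphy; uninformative for grouping).
C2 (derived state '+') is shared by Taxon 5 and Taxon 7 — a synapomorphy uniting that clade.
C3 (derived state '+') is shared by Taxon 1 and Taxon 9 — a synapomorphy uniting that clade.
C4 (derived state '+') is shared by all ingroup taxa — unites the whole ingroup.
C5 groups Taxon 1 and Taxon 7, which is incompatible with the clades supported by the remaining characters; treating it as convergent (homoplasy) costs fewer steps than any alternative tree.
C6 (derived state '-') is unique to Taxon 7 (autapomorphy; uninformative for grouping).
Most parsimonious ingroup topology: ((Taxon 5,Taxon 7),(Taxon 9,Taxon 1)).
Changes per character on this tree: C1: 1; C2: 1; C3: 1; C4: 1; C5: 2; C6: 1.
Total = 7.

7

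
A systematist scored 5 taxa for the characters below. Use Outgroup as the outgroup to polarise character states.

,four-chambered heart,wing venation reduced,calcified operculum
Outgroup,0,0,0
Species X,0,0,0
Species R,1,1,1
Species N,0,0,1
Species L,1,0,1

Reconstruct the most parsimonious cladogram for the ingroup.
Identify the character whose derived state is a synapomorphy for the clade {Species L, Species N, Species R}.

The outgroup has state '0' for every character, so '1' is the derived state throughout.
four-chambered heart (derived state '1') is shared by Species L and Species R — a synapomorphy uniting that clade.
wing venation reduced (derived state '1') is unique to Species R (autapomorphy; uninformative for grouping).
calcified operculum: derived state '1' in Species L, Species N, and Species R only — synapomorphy for {Species L, Species N, Species R}.
Most parsimonious ingroup topology: (Species X,((Species R,Species L),Species N)).
The clade {Species L, Species N, Species R} is supported by calcified operculum: its derived state '1' occurs in exactly those taxa and in no other taxon (including the outgroup).

calcified operculum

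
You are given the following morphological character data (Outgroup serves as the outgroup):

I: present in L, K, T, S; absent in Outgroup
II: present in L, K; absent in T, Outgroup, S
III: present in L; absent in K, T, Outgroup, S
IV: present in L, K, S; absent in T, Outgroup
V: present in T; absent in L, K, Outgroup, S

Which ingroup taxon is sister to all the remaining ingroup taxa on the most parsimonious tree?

The outgroup has state 'absent' for every character, so 'present' is the derived state throughout.
I (derived state 'present') is shared by all ingroup taxa — unites the whole ingroup.
II: derived state 'present' in K and L only — synapomorphy for {K, L}.
III (derived state 'present') is unique to L (autapomorphy; uninformative for grouping).
IV: derived state 'present' in K, L, and S only — synapomorphy for {K, L, S}.
V (derived state 'present') is unique to T (autapomorphy; uninformative for grouping).
Most parsimonious ingroup topology: ((S,(L,K)),T).
T is sister to the clade containing all other ingroup taxa, so it is the earliest-diverging (most basal) ingroup lineage.

T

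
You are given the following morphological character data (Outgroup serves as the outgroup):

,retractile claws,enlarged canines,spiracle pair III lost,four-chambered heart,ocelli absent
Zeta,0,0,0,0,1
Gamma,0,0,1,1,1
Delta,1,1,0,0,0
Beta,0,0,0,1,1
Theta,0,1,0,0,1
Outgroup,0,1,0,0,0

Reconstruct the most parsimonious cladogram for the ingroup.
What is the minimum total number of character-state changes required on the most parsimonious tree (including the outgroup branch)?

Character polarity is set by the outgroup: the derived state is whichever differs from the outgroup's state, so for enlarged canines the derived state is '0', and for the remaining characters it is '1'.
retractile claws (derived state '1') is unique to Delta (autapomorphy; uninformative for grouping).
enlarged canines: derived state '0' in Beta, Gamma, and Zeta only — synapomorphy for {Beta, Gamma, Zeta}.
spiracle pair III lost (derived state '1') is unique to Gamma (autapomorphy; uninformative for grouping).
Only Beta and Gamma show the derived state '1' for four-chambered heart, supporting them as a clade.
ocelli absent: derived state '1' in Beta, Gamma, Theta, and Zeta only — synapomorphy for {Beta, Gamma, Theta, Zeta}.
Most parsimonious ingroup topology: (Delta,(((Beta,Gamma),Zeta),Theta)).
Changes per character on this tree: retractile claws: 1; enlarged canines: 1; spiracle pair III lost: 1; four-chambered heart: 1; ocelli absent: 1.
Total = 5.

5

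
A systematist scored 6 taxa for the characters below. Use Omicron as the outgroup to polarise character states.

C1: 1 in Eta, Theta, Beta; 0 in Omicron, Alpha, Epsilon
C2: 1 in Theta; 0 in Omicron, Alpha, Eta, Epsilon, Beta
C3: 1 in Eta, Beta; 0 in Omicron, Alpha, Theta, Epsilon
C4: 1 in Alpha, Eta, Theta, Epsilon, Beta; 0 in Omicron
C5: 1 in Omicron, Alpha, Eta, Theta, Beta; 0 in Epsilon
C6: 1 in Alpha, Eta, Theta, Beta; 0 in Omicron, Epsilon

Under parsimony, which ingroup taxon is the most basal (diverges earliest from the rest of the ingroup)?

Epsilon

Character polarity is set by the outgroup: the derived state is whichever differs from the outgroup's state, so for C5 the derived state is '0', and for the remaining characters it is '1'.
Only Beta, Eta, and Theta show the derived state '1' for C1, supporting them as a clade.
C2: derived state '1' in Theta only — an autapomorphy, so it tells us nothing about relationships among taxa.
C3 (derived state '1') is shared by Beta and Eta — a synapomorphy uniting that clade.
All ingroup taxa share the derived state '1' for C4; it defines the ingroup but does not resolve relationships within it.
C5: derived state '0' in Epsilon only — an autapomorphy, so it tells us nothing about relationships among taxa.
Only Alpha, Beta, Eta, and Theta show the derived state '1' for C6, supporting them as a clade.
Most parsimonious ingroup topology: ((Alpha,(Theta,(Beta,Eta))),Epsilon).
Epsilon is sister to the clade containing all other ingroup taxa, so it is the earliest-diverging (most basal) ingroup lineage.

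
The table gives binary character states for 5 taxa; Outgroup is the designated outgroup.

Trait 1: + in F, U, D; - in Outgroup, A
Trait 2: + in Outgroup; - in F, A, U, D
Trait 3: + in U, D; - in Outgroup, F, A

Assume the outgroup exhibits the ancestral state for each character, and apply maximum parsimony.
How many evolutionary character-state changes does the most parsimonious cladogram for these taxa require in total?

Character polarity is set by the outgroup: the derived state is whichever differs from the outgroup's state, so for Trait 2 the derived state is '-', and for the remaining characters it is '+'.
Trait 1 (derived state '+') is shared by D, F, and U — a synapomorphy uniting that clade.
Trait 2 (derived state '-') is shared by all ingroup taxa — unites the whole ingroup.
Trait 3 (derived state '+') is shared by D and U — a synapomorphy uniting that clade.
Most parsimonious ingroup topology: ((F,(U,D)),A).
Changes per character on this tree: Trait 1: 1; Trait 2: 1; Trait 3: 1.
Total = 3.

3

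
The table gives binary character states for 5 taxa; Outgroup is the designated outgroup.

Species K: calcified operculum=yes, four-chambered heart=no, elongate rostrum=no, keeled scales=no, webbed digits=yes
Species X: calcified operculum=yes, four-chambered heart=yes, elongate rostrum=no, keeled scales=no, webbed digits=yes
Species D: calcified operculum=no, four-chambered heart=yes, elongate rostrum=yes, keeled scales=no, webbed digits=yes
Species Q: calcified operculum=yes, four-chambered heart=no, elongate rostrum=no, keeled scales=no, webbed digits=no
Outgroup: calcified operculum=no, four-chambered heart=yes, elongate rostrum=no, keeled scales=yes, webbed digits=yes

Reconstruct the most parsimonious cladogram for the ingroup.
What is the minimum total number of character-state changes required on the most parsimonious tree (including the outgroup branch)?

Character polarity is set by the outgroup: the derived state is whichever differs from the outgroup's state, so for four-chambered heart, keeled scales, webbed digits the derived state is 'no', and for the remaining characters it is 'yes'.
calcified operculum (derived state 'yes') is shared by Species K, Species Q, and Species X — a synapomorphy uniting that clade.
Only Species K and Species Q show the derived state 'no' for four-chambered heart, supporting them as a clade.
elongate rostrum (derived state 'yes') is unique to Species D (autapomorphy; uninformative for grouping).
keeled scales (derived state 'no') is shared by all ingroup taxa — unites the whole ingroup.
webbed digits: derived state 'no' in Species Q only — an autapomorphy, so it tells us nothing about relationships among taxa.
Most parsimonious ingroup topology: (((Species Q,Species K),Species X),Species D).
Changes per character on this tree: calcified operculum: 1; four-chambered heart: 1; elongate rostrum: 1; keeled scales: 1; webbed digits: 1.
Total = 5.

5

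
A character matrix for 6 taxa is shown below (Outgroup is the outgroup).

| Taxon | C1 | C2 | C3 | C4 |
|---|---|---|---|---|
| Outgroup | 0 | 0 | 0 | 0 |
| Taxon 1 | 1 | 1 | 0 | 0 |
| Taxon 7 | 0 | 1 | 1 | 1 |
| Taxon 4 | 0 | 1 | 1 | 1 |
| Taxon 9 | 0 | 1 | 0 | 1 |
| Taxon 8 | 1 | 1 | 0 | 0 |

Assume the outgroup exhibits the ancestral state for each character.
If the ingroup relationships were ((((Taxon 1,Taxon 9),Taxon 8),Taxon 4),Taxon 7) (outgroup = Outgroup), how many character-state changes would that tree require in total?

Map each character onto ((((Taxon 1,Taxon 9),Taxon 8),Taxon 4),Taxon 7) (rooted by Outgroup) and count the minimum state changes it requires (Fitch parsimony):
C1: 2; C2: 1; C3: 2; C4: 3.
Total tree length = 8.

8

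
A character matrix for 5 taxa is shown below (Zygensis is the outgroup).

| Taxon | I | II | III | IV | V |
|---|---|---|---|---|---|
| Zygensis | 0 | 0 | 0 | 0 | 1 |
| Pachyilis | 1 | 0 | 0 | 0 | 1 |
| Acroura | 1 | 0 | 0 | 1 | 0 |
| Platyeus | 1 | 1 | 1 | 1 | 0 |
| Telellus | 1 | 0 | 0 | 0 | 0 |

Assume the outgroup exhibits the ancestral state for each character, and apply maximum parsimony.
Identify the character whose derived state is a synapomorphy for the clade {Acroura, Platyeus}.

IV

Character polarity is set by the outgroup: the derived state is whichever differs from the outgroup's state, so for V the derived state is '0', and for the remaining characters it is '1'.
All ingroup taxa share the derived state '1' for I; it defines the ingroup but does not resolve relationships within it.
II (derived state '1') is unique to Platyeus (autapomorphy; uninformative for grouping).
III (derived state '1') is unique to Platyeus (autapomorphy; uninformative for grouping).
IV: derived state '1' in Acroura and Platyeus only — synapomorphy for {Acroura, Platyeus}.
V (derived state '0') is shared by Acroura, Platyeus, and Telellus — a synapomorphy uniting that clade.
Most parsimonious ingroup topology: (Pachyilis,((Acroura,Platyeus),Telellus)).
The clade {Acroura, Platyeus} is supported by IV: its derived state '1' occurs in exactly those taxa and in no other taxon (including the outgroup).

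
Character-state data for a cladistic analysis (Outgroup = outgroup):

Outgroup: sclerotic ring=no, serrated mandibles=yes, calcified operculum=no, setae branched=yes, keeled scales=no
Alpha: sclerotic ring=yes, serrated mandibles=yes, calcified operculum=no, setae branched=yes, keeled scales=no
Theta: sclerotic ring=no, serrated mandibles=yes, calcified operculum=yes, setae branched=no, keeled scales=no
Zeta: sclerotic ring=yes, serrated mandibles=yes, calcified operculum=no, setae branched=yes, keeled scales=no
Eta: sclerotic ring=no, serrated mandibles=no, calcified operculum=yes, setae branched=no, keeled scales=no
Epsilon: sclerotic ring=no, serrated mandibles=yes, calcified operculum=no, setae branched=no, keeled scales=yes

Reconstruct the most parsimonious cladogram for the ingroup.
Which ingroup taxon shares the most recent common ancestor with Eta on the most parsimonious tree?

Theta

Character polarity is set by the outgroup: the derived state is whichever differs from the outgroup's state, so for serrated mandibles, setae branched the derived state is 'no', and for the remaining characters it is 'yes'.
Only Alpha and Zeta show the derived state 'yes' for sclerotic ring, supporting them as a clade.
serrated mandibles: derived state 'no' in Eta only — an autapomorphy, so it tells us nothing about relationships among taxa.
Only Eta and Theta show the derived state 'yes' for calcified operculum, supporting them as a clade.
setae branched (derived state 'no') is shared by Epsilon, Eta, and Theta — a synapomorphy uniting that clade.
keeled scales (derived state 'yes') is unique to Epsilon (autapomorphy; uninformative for grouping).
Most parsimonious ingroup topology: ((Alpha,Zeta),((Theta,Eta),Epsilon)).
Eta and Theta form a cherry on this tree, so they are sister taxa.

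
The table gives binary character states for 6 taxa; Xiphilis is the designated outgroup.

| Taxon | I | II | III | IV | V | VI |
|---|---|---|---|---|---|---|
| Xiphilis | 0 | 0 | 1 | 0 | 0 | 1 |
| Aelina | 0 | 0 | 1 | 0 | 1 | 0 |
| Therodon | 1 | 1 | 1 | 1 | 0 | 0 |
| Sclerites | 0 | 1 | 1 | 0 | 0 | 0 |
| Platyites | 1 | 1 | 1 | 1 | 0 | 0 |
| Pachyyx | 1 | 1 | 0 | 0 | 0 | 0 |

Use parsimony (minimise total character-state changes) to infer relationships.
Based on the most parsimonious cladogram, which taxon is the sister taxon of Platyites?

Therodon

Character polarity is set by the outgroup: the derived state is whichever differs from the outgroup's state, so for III, VI the derived state is '0', and for the remaining characters it is '1'.
I: derived state '1' in Pachyyx, Platyites, and Therodon only — synapomorphy for {Pachyyx, Platyites, Therodon}.
II (derived state '1') is shared by Pachyyx, Platyites, Sclerites, and Therodon — a synapomorphy uniting that clade.
III (derived state '0') is unique to Pachyyx (autapomorphy; uninformative for grouping).
IV: derived state '1' in Platyites and Therodon only — synapomorphy for {Platyites, Therodon}.
V: derived state '1' in Aelina only — an autapomorphy, so it tells us nothing about relationships among taxa.
All ingroup taxa share the derived state '0' for VI; it defines the ingroup but does not resolve relationships within it.
Most parsimonious ingroup topology: (Aelina,(((Therodon,Platyites),Pachyyx),Sclerites)).
Platyites and Therodon form a cherry on this tree, so they are sister taxa.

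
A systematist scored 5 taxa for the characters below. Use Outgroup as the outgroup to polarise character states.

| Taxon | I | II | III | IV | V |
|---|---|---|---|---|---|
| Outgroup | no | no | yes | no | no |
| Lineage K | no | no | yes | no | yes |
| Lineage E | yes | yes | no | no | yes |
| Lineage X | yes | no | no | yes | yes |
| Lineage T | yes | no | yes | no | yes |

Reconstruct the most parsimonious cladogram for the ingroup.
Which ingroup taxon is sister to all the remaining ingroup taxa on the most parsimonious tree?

Character polarity is set by the outgroup: the derived state is whichever differs from the outgroup's state, so for III the derived state is 'no', and for the remaining characters it is 'yes'.
I: derived state 'yes' in Lineage E, Lineage T, and Lineage X only — synapomorphy for {Lineage E, Lineage T, Lineage X}.
II: derived state 'yes' in Lineage E only — an autapomorphy, so it tells us nothing about relationships among taxa.
III: derived state 'no' in Lineage E and Lineage X only — synapomorphy for {Lineage E, Lineage X}.
IV: derived state 'yes' in Lineage X only — an autapomorphy, so it tells us nothing about relationships among taxa.
V (derived state 'yes') is shared by all ingroup taxa — unites the whole ingroup.
Most parsimonious ingroup topology: (Lineage K,((Lineage E,Lineage X),Lineage T)).
Lineage K is sister to the clade containing all other ingroup taxa, so it is the earliest-diverging (most basal) ingroup lineage.

Lineage K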